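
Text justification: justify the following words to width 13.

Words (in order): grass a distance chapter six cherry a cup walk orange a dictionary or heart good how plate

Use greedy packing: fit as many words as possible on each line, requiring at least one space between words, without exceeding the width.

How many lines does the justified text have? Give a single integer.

Answer: 8

Derivation:
Line 1: ['grass', 'a'] (min_width=7, slack=6)
Line 2: ['distance'] (min_width=8, slack=5)
Line 3: ['chapter', 'six'] (min_width=11, slack=2)
Line 4: ['cherry', 'a', 'cup'] (min_width=12, slack=1)
Line 5: ['walk', 'orange', 'a'] (min_width=13, slack=0)
Line 6: ['dictionary', 'or'] (min_width=13, slack=0)
Line 7: ['heart', 'good'] (min_width=10, slack=3)
Line 8: ['how', 'plate'] (min_width=9, slack=4)
Total lines: 8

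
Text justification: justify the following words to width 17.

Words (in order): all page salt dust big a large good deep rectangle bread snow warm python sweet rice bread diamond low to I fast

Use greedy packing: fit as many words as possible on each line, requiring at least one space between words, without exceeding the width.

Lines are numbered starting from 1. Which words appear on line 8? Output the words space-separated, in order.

Answer: fast

Derivation:
Line 1: ['all', 'page', 'salt'] (min_width=13, slack=4)
Line 2: ['dust', 'big', 'a', 'large'] (min_width=16, slack=1)
Line 3: ['good', 'deep'] (min_width=9, slack=8)
Line 4: ['rectangle', 'bread'] (min_width=15, slack=2)
Line 5: ['snow', 'warm', 'python'] (min_width=16, slack=1)
Line 6: ['sweet', 'rice', 'bread'] (min_width=16, slack=1)
Line 7: ['diamond', 'low', 'to', 'I'] (min_width=16, slack=1)
Line 8: ['fast'] (min_width=4, slack=13)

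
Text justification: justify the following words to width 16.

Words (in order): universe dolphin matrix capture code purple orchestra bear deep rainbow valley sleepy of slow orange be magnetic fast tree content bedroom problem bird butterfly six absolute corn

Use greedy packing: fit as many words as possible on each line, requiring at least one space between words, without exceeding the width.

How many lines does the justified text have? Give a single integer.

Line 1: ['universe', 'dolphin'] (min_width=16, slack=0)
Line 2: ['matrix', 'capture'] (min_width=14, slack=2)
Line 3: ['code', 'purple'] (min_width=11, slack=5)
Line 4: ['orchestra', 'bear'] (min_width=14, slack=2)
Line 5: ['deep', 'rainbow'] (min_width=12, slack=4)
Line 6: ['valley', 'sleepy', 'of'] (min_width=16, slack=0)
Line 7: ['slow', 'orange', 'be'] (min_width=14, slack=2)
Line 8: ['magnetic', 'fast'] (min_width=13, slack=3)
Line 9: ['tree', 'content'] (min_width=12, slack=4)
Line 10: ['bedroom', 'problem'] (min_width=15, slack=1)
Line 11: ['bird', 'butterfly'] (min_width=14, slack=2)
Line 12: ['six', 'absolute'] (min_width=12, slack=4)
Line 13: ['corn'] (min_width=4, slack=12)
Total lines: 13

Answer: 13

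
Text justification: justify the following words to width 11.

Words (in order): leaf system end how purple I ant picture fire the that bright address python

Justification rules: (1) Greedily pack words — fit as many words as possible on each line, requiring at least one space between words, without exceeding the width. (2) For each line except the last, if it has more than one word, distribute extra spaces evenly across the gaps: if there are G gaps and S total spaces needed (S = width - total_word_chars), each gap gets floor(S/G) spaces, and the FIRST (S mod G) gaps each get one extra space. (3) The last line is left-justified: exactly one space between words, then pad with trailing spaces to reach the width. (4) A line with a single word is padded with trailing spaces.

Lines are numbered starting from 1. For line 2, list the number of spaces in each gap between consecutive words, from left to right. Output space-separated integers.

Answer: 5

Derivation:
Line 1: ['leaf', 'system'] (min_width=11, slack=0)
Line 2: ['end', 'how'] (min_width=7, slack=4)
Line 3: ['purple', 'I'] (min_width=8, slack=3)
Line 4: ['ant', 'picture'] (min_width=11, slack=0)
Line 5: ['fire', 'the'] (min_width=8, slack=3)
Line 6: ['that', 'bright'] (min_width=11, slack=0)
Line 7: ['address'] (min_width=7, slack=4)
Line 8: ['python'] (min_width=6, slack=5)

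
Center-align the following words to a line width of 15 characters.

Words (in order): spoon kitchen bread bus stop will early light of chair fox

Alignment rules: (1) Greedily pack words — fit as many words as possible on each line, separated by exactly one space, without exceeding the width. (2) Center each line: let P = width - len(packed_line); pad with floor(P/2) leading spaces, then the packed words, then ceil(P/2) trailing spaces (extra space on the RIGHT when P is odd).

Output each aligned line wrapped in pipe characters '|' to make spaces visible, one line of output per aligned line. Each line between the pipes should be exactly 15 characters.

Line 1: ['spoon', 'kitchen'] (min_width=13, slack=2)
Line 2: ['bread', 'bus', 'stop'] (min_width=14, slack=1)
Line 3: ['will', 'early'] (min_width=10, slack=5)
Line 4: ['light', 'of', 'chair'] (min_width=14, slack=1)
Line 5: ['fox'] (min_width=3, slack=12)

Answer: | spoon kitchen |
|bread bus stop |
|  will early   |
|light of chair |
|      fox      |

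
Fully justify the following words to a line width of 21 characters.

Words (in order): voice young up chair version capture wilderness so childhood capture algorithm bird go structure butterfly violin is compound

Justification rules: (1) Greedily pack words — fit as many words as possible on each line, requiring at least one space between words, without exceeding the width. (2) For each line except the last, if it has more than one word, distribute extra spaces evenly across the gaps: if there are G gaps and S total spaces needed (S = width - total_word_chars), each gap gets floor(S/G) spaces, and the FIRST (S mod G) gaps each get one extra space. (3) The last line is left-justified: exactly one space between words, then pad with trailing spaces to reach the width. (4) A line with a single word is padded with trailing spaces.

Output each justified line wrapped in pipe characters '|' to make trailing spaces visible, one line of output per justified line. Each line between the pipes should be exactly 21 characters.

Line 1: ['voice', 'young', 'up', 'chair'] (min_width=20, slack=1)
Line 2: ['version', 'capture'] (min_width=15, slack=6)
Line 3: ['wilderness', 'so'] (min_width=13, slack=8)
Line 4: ['childhood', 'capture'] (min_width=17, slack=4)
Line 5: ['algorithm', 'bird', 'go'] (min_width=17, slack=4)
Line 6: ['structure', 'butterfly'] (min_width=19, slack=2)
Line 7: ['violin', 'is', 'compound'] (min_width=18, slack=3)

Answer: |voice  young up chair|
|version       capture|
|wilderness         so|
|childhood     capture|
|algorithm   bird   go|
|structure   butterfly|
|violin is compound   |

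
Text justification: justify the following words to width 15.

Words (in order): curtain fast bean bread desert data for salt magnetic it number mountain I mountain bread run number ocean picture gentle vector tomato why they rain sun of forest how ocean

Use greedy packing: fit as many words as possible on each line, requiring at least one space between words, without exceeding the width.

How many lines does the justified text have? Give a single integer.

Line 1: ['curtain', 'fast'] (min_width=12, slack=3)
Line 2: ['bean', 'bread'] (min_width=10, slack=5)
Line 3: ['desert', 'data', 'for'] (min_width=15, slack=0)
Line 4: ['salt', 'magnetic'] (min_width=13, slack=2)
Line 5: ['it', 'number'] (min_width=9, slack=6)
Line 6: ['mountain', 'I'] (min_width=10, slack=5)
Line 7: ['mountain', 'bread'] (min_width=14, slack=1)
Line 8: ['run', 'number'] (min_width=10, slack=5)
Line 9: ['ocean', 'picture'] (min_width=13, slack=2)
Line 10: ['gentle', 'vector'] (min_width=13, slack=2)
Line 11: ['tomato', 'why', 'they'] (min_width=15, slack=0)
Line 12: ['rain', 'sun', 'of'] (min_width=11, slack=4)
Line 13: ['forest', 'how'] (min_width=10, slack=5)
Line 14: ['ocean'] (min_width=5, slack=10)
Total lines: 14

Answer: 14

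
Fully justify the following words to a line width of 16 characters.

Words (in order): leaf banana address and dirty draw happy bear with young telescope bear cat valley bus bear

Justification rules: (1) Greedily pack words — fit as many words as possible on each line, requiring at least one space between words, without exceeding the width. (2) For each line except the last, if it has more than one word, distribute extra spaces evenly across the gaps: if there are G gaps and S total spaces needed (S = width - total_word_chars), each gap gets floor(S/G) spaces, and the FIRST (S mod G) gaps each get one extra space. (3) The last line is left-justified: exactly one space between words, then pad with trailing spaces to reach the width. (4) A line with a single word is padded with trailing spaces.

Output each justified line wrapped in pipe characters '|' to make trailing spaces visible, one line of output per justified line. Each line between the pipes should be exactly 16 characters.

Answer: |leaf      banana|
|address      and|
|dirty draw happy|
|bear  with young|
|telescope   bear|
|cat  valley  bus|
|bear            |

Derivation:
Line 1: ['leaf', 'banana'] (min_width=11, slack=5)
Line 2: ['address', 'and'] (min_width=11, slack=5)
Line 3: ['dirty', 'draw', 'happy'] (min_width=16, slack=0)
Line 4: ['bear', 'with', 'young'] (min_width=15, slack=1)
Line 5: ['telescope', 'bear'] (min_width=14, slack=2)
Line 6: ['cat', 'valley', 'bus'] (min_width=14, slack=2)
Line 7: ['bear'] (min_width=4, slack=12)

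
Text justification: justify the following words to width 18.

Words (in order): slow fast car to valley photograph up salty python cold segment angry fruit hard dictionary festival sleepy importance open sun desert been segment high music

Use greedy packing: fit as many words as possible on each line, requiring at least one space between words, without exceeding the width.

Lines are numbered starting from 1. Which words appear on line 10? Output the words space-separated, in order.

Answer: segment high music

Derivation:
Line 1: ['slow', 'fast', 'car', 'to'] (min_width=16, slack=2)
Line 2: ['valley', 'photograph'] (min_width=17, slack=1)
Line 3: ['up', 'salty', 'python'] (min_width=15, slack=3)
Line 4: ['cold', 'segment', 'angry'] (min_width=18, slack=0)
Line 5: ['fruit', 'hard'] (min_width=10, slack=8)
Line 6: ['dictionary'] (min_width=10, slack=8)
Line 7: ['festival', 'sleepy'] (min_width=15, slack=3)
Line 8: ['importance', 'open'] (min_width=15, slack=3)
Line 9: ['sun', 'desert', 'been'] (min_width=15, slack=3)
Line 10: ['segment', 'high', 'music'] (min_width=18, slack=0)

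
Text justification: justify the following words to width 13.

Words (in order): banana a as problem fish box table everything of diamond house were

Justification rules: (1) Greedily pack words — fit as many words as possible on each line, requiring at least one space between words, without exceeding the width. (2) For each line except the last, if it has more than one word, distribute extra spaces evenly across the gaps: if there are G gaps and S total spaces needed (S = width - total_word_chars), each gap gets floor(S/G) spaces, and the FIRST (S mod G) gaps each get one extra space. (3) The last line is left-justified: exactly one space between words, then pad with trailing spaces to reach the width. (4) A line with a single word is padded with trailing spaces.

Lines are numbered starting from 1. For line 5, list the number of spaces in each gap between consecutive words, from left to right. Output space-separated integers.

Line 1: ['banana', 'a', 'as'] (min_width=11, slack=2)
Line 2: ['problem', 'fish'] (min_width=12, slack=1)
Line 3: ['box', 'table'] (min_width=9, slack=4)
Line 4: ['everything', 'of'] (min_width=13, slack=0)
Line 5: ['diamond', 'house'] (min_width=13, slack=0)
Line 6: ['were'] (min_width=4, slack=9)

Answer: 1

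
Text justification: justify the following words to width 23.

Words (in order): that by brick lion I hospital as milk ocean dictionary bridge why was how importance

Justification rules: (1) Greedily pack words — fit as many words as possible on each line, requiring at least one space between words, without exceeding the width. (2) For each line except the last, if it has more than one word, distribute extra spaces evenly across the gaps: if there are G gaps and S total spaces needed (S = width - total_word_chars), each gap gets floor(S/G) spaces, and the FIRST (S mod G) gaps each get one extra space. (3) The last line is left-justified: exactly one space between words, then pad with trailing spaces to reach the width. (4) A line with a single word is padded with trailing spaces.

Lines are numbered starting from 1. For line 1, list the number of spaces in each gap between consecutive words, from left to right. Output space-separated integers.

Answer: 2 2 2 1

Derivation:
Line 1: ['that', 'by', 'brick', 'lion', 'I'] (min_width=20, slack=3)
Line 2: ['hospital', 'as', 'milk', 'ocean'] (min_width=22, slack=1)
Line 3: ['dictionary', 'bridge', 'why'] (min_width=21, slack=2)
Line 4: ['was', 'how', 'importance'] (min_width=18, slack=5)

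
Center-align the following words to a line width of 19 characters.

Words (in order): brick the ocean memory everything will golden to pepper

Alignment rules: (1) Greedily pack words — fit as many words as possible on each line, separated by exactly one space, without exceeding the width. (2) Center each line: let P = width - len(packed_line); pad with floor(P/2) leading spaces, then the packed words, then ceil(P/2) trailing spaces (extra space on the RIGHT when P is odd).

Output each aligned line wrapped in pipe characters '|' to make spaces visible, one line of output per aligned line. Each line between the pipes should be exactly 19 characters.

Line 1: ['brick', 'the', 'ocean'] (min_width=15, slack=4)
Line 2: ['memory', 'everything'] (min_width=17, slack=2)
Line 3: ['will', 'golden', 'to'] (min_width=14, slack=5)
Line 4: ['pepper'] (min_width=6, slack=13)

Answer: |  brick the ocean  |
| memory everything |
|  will golden to   |
|      pepper       |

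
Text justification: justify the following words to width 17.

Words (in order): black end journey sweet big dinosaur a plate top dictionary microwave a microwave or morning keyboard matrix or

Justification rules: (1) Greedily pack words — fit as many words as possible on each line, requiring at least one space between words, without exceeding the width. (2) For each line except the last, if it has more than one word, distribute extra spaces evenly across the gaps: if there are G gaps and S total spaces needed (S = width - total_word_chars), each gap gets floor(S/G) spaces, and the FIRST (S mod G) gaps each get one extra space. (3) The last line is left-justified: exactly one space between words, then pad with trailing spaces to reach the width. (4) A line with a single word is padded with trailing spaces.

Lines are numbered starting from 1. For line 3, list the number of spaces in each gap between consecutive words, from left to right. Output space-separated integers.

Answer: 2 1

Derivation:
Line 1: ['black', 'end', 'journey'] (min_width=17, slack=0)
Line 2: ['sweet', 'big'] (min_width=9, slack=8)
Line 3: ['dinosaur', 'a', 'plate'] (min_width=16, slack=1)
Line 4: ['top', 'dictionary'] (min_width=14, slack=3)
Line 5: ['microwave', 'a'] (min_width=11, slack=6)
Line 6: ['microwave', 'or'] (min_width=12, slack=5)
Line 7: ['morning', 'keyboard'] (min_width=16, slack=1)
Line 8: ['matrix', 'or'] (min_width=9, slack=8)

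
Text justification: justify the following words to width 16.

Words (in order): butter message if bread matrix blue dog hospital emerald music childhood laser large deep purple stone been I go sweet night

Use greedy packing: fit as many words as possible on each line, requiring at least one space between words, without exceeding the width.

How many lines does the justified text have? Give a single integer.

Answer: 9

Derivation:
Line 1: ['butter', 'message'] (min_width=14, slack=2)
Line 2: ['if', 'bread', 'matrix'] (min_width=15, slack=1)
Line 3: ['blue', 'dog'] (min_width=8, slack=8)
Line 4: ['hospital', 'emerald'] (min_width=16, slack=0)
Line 5: ['music', 'childhood'] (min_width=15, slack=1)
Line 6: ['laser', 'large', 'deep'] (min_width=16, slack=0)
Line 7: ['purple', 'stone'] (min_width=12, slack=4)
Line 8: ['been', 'I', 'go', 'sweet'] (min_width=15, slack=1)
Line 9: ['night'] (min_width=5, slack=11)
Total lines: 9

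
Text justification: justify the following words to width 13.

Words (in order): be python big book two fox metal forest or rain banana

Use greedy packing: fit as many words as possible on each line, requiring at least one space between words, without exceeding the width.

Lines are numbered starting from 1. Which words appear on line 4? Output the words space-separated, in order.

Line 1: ['be', 'python', 'big'] (min_width=13, slack=0)
Line 2: ['book', 'two', 'fox'] (min_width=12, slack=1)
Line 3: ['metal', 'forest'] (min_width=12, slack=1)
Line 4: ['or', 'rain'] (min_width=7, slack=6)
Line 5: ['banana'] (min_width=6, slack=7)

Answer: or rain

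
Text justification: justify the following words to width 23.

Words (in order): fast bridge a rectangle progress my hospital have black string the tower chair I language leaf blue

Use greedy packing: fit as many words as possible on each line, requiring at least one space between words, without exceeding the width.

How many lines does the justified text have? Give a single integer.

Line 1: ['fast', 'bridge', 'a', 'rectangle'] (min_width=23, slack=0)
Line 2: ['progress', 'my', 'hospital'] (min_width=20, slack=3)
Line 3: ['have', 'black', 'string', 'the'] (min_width=21, slack=2)
Line 4: ['tower', 'chair', 'I', 'language'] (min_width=22, slack=1)
Line 5: ['leaf', 'blue'] (min_width=9, slack=14)
Total lines: 5

Answer: 5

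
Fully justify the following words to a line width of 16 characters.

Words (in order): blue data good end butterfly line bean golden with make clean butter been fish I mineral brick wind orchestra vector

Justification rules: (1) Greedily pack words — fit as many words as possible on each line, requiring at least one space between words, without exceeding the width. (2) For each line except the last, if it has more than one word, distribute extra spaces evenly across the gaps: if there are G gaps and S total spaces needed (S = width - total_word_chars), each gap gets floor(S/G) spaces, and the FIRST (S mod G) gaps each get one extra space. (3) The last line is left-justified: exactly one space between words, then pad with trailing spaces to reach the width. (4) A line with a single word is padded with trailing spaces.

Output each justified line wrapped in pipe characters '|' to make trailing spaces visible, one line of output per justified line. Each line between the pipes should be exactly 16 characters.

Answer: |blue  data  good|
|end    butterfly|
|line bean golden|
|with  make clean|
|butter been fish|
|I  mineral brick|
|wind   orchestra|
|vector          |

Derivation:
Line 1: ['blue', 'data', 'good'] (min_width=14, slack=2)
Line 2: ['end', 'butterfly'] (min_width=13, slack=3)
Line 3: ['line', 'bean', 'golden'] (min_width=16, slack=0)
Line 4: ['with', 'make', 'clean'] (min_width=15, slack=1)
Line 5: ['butter', 'been', 'fish'] (min_width=16, slack=0)
Line 6: ['I', 'mineral', 'brick'] (min_width=15, slack=1)
Line 7: ['wind', 'orchestra'] (min_width=14, slack=2)
Line 8: ['vector'] (min_width=6, slack=10)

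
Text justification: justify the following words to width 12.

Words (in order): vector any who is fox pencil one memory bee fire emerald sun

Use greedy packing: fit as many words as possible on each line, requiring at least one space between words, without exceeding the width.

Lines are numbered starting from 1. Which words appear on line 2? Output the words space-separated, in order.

Line 1: ['vector', 'any'] (min_width=10, slack=2)
Line 2: ['who', 'is', 'fox'] (min_width=10, slack=2)
Line 3: ['pencil', 'one'] (min_width=10, slack=2)
Line 4: ['memory', 'bee'] (min_width=10, slack=2)
Line 5: ['fire', 'emerald'] (min_width=12, slack=0)
Line 6: ['sun'] (min_width=3, slack=9)

Answer: who is fox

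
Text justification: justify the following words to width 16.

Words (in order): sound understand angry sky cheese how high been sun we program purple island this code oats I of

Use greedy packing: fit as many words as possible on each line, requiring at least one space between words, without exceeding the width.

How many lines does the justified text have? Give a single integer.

Line 1: ['sound', 'understand'] (min_width=16, slack=0)
Line 2: ['angry', 'sky', 'cheese'] (min_width=16, slack=0)
Line 3: ['how', 'high', 'been'] (min_width=13, slack=3)
Line 4: ['sun', 'we', 'program'] (min_width=14, slack=2)
Line 5: ['purple', 'island'] (min_width=13, slack=3)
Line 6: ['this', 'code', 'oats', 'I'] (min_width=16, slack=0)
Line 7: ['of'] (min_width=2, slack=14)
Total lines: 7

Answer: 7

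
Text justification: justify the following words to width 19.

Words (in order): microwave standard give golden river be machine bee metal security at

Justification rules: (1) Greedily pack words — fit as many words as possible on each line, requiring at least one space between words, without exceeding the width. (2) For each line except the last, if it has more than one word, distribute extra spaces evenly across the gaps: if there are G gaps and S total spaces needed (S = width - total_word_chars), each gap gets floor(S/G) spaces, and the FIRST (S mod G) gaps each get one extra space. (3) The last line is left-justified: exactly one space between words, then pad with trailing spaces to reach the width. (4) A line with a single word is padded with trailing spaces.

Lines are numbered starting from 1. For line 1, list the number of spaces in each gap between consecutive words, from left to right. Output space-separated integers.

Answer: 2

Derivation:
Line 1: ['microwave', 'standard'] (min_width=18, slack=1)
Line 2: ['give', 'golden', 'river'] (min_width=17, slack=2)
Line 3: ['be', 'machine', 'bee'] (min_width=14, slack=5)
Line 4: ['metal', 'security', 'at'] (min_width=17, slack=2)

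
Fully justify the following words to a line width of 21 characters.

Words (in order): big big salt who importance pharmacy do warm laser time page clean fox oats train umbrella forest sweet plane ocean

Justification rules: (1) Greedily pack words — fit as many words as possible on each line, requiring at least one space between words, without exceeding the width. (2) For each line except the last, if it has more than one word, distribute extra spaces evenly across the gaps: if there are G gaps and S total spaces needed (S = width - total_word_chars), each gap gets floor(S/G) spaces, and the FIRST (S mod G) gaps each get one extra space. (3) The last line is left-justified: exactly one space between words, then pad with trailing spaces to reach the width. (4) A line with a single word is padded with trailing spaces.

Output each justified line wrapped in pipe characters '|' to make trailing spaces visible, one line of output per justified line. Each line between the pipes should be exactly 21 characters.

Answer: |big   big   salt  who|
|importance   pharmacy|
|do  warm  laser  time|
|page  clean  fox oats|
|train umbrella forest|
|sweet plane ocean    |

Derivation:
Line 1: ['big', 'big', 'salt', 'who'] (min_width=16, slack=5)
Line 2: ['importance', 'pharmacy'] (min_width=19, slack=2)
Line 3: ['do', 'warm', 'laser', 'time'] (min_width=18, slack=3)
Line 4: ['page', 'clean', 'fox', 'oats'] (min_width=19, slack=2)
Line 5: ['train', 'umbrella', 'forest'] (min_width=21, slack=0)
Line 6: ['sweet', 'plane', 'ocean'] (min_width=17, slack=4)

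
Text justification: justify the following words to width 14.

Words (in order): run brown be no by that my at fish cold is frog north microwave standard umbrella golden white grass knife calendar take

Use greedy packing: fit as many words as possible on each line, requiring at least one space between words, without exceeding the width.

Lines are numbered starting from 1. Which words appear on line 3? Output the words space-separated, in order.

Answer: at fish cold

Derivation:
Line 1: ['run', 'brown', 'be'] (min_width=12, slack=2)
Line 2: ['no', 'by', 'that', 'my'] (min_width=13, slack=1)
Line 3: ['at', 'fish', 'cold'] (min_width=12, slack=2)
Line 4: ['is', 'frog', 'north'] (min_width=13, slack=1)
Line 5: ['microwave'] (min_width=9, slack=5)
Line 6: ['standard'] (min_width=8, slack=6)
Line 7: ['umbrella'] (min_width=8, slack=6)
Line 8: ['golden', 'white'] (min_width=12, slack=2)
Line 9: ['grass', 'knife'] (min_width=11, slack=3)
Line 10: ['calendar', 'take'] (min_width=13, slack=1)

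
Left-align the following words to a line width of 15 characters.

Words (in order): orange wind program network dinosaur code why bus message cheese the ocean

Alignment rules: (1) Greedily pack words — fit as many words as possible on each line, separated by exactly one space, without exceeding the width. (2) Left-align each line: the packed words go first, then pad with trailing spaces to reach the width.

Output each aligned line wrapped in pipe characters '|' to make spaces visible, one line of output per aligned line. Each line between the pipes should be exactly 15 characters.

Answer: |orange wind    |
|program network|
|dinosaur code  |
|why bus message|
|cheese the     |
|ocean          |

Derivation:
Line 1: ['orange', 'wind'] (min_width=11, slack=4)
Line 2: ['program', 'network'] (min_width=15, slack=0)
Line 3: ['dinosaur', 'code'] (min_width=13, slack=2)
Line 4: ['why', 'bus', 'message'] (min_width=15, slack=0)
Line 5: ['cheese', 'the'] (min_width=10, slack=5)
Line 6: ['ocean'] (min_width=5, slack=10)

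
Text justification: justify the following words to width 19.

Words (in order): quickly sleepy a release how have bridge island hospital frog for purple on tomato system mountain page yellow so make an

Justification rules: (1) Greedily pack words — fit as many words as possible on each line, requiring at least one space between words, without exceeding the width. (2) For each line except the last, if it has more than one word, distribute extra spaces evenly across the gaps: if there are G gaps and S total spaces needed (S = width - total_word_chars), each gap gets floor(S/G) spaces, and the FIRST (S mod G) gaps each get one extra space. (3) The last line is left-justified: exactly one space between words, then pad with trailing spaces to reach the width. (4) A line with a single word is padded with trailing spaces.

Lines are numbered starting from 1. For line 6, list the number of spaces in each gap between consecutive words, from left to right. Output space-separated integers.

Answer: 5

Derivation:
Line 1: ['quickly', 'sleepy', 'a'] (min_width=16, slack=3)
Line 2: ['release', 'how', 'have'] (min_width=16, slack=3)
Line 3: ['bridge', 'island'] (min_width=13, slack=6)
Line 4: ['hospital', 'frog', 'for'] (min_width=17, slack=2)
Line 5: ['purple', 'on', 'tomato'] (min_width=16, slack=3)
Line 6: ['system', 'mountain'] (min_width=15, slack=4)
Line 7: ['page', 'yellow', 'so', 'make'] (min_width=19, slack=0)
Line 8: ['an'] (min_width=2, slack=17)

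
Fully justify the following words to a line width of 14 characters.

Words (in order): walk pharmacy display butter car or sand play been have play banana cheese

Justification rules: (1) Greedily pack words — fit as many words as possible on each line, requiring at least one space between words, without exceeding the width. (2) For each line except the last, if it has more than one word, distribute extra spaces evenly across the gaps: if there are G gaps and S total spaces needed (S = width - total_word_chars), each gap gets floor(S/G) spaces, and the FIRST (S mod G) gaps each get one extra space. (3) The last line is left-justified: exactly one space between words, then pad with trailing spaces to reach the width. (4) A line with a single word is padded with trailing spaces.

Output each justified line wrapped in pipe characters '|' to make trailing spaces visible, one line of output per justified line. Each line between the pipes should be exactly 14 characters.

Answer: |walk  pharmacy|
|display butter|
|car   or  sand|
|play been have|
|play    banana|
|cheese        |

Derivation:
Line 1: ['walk', 'pharmacy'] (min_width=13, slack=1)
Line 2: ['display', 'butter'] (min_width=14, slack=0)
Line 3: ['car', 'or', 'sand'] (min_width=11, slack=3)
Line 4: ['play', 'been', 'have'] (min_width=14, slack=0)
Line 5: ['play', 'banana'] (min_width=11, slack=3)
Line 6: ['cheese'] (min_width=6, slack=8)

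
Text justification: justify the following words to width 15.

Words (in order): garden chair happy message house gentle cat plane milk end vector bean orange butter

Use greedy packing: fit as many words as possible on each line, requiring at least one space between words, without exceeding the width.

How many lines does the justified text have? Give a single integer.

Answer: 6

Derivation:
Line 1: ['garden', 'chair'] (min_width=12, slack=3)
Line 2: ['happy', 'message'] (min_width=13, slack=2)
Line 3: ['house', 'gentle'] (min_width=12, slack=3)
Line 4: ['cat', 'plane', 'milk'] (min_width=14, slack=1)
Line 5: ['end', 'vector', 'bean'] (min_width=15, slack=0)
Line 6: ['orange', 'butter'] (min_width=13, slack=2)
Total lines: 6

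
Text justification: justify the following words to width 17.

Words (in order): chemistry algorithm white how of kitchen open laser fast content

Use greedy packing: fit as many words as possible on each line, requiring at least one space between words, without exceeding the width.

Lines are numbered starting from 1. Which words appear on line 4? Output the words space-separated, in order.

Answer: open laser fast

Derivation:
Line 1: ['chemistry'] (min_width=9, slack=8)
Line 2: ['algorithm', 'white'] (min_width=15, slack=2)
Line 3: ['how', 'of', 'kitchen'] (min_width=14, slack=3)
Line 4: ['open', 'laser', 'fast'] (min_width=15, slack=2)
Line 5: ['content'] (min_width=7, slack=10)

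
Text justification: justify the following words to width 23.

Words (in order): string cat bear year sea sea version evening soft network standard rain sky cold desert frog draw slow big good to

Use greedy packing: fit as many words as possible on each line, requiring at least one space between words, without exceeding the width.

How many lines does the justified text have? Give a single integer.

Answer: 6

Derivation:
Line 1: ['string', 'cat', 'bear', 'year'] (min_width=20, slack=3)
Line 2: ['sea', 'sea', 'version', 'evening'] (min_width=23, slack=0)
Line 3: ['soft', 'network', 'standard'] (min_width=21, slack=2)
Line 4: ['rain', 'sky', 'cold', 'desert'] (min_width=20, slack=3)
Line 5: ['frog', 'draw', 'slow', 'big', 'good'] (min_width=23, slack=0)
Line 6: ['to'] (min_width=2, slack=21)
Total lines: 6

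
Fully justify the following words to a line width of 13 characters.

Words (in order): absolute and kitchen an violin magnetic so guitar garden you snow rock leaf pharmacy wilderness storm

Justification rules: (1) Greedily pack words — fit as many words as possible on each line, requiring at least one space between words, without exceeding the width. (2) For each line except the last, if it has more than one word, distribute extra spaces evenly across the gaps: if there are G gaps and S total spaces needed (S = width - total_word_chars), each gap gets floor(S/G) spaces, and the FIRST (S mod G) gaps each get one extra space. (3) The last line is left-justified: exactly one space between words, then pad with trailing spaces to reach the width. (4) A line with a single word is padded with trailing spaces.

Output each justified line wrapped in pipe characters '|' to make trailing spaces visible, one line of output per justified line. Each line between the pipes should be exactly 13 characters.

Line 1: ['absolute', 'and'] (min_width=12, slack=1)
Line 2: ['kitchen', 'an'] (min_width=10, slack=3)
Line 3: ['violin'] (min_width=6, slack=7)
Line 4: ['magnetic', 'so'] (min_width=11, slack=2)
Line 5: ['guitar', 'garden'] (min_width=13, slack=0)
Line 6: ['you', 'snow', 'rock'] (min_width=13, slack=0)
Line 7: ['leaf', 'pharmacy'] (min_width=13, slack=0)
Line 8: ['wilderness'] (min_width=10, slack=3)
Line 9: ['storm'] (min_width=5, slack=8)

Answer: |absolute  and|
|kitchen    an|
|violin       |
|magnetic   so|
|guitar garden|
|you snow rock|
|leaf pharmacy|
|wilderness   |
|storm        |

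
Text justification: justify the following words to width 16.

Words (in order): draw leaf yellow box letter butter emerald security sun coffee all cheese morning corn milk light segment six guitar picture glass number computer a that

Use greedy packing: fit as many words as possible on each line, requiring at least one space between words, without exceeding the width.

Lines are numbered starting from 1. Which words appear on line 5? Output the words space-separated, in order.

Line 1: ['draw', 'leaf', 'yellow'] (min_width=16, slack=0)
Line 2: ['box', 'letter'] (min_width=10, slack=6)
Line 3: ['butter', 'emerald'] (min_width=14, slack=2)
Line 4: ['security', 'sun'] (min_width=12, slack=4)
Line 5: ['coffee', 'all'] (min_width=10, slack=6)
Line 6: ['cheese', 'morning'] (min_width=14, slack=2)
Line 7: ['corn', 'milk', 'light'] (min_width=15, slack=1)
Line 8: ['segment', 'six'] (min_width=11, slack=5)
Line 9: ['guitar', 'picture'] (min_width=14, slack=2)
Line 10: ['glass', 'number'] (min_width=12, slack=4)
Line 11: ['computer', 'a', 'that'] (min_width=15, slack=1)

Answer: coffee all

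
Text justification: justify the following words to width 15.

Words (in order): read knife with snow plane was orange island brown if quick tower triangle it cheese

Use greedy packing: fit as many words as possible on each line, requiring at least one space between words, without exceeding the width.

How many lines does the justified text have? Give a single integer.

Answer: 6

Derivation:
Line 1: ['read', 'knife', 'with'] (min_width=15, slack=0)
Line 2: ['snow', 'plane', 'was'] (min_width=14, slack=1)
Line 3: ['orange', 'island'] (min_width=13, slack=2)
Line 4: ['brown', 'if', 'quick'] (min_width=14, slack=1)
Line 5: ['tower', 'triangle'] (min_width=14, slack=1)
Line 6: ['it', 'cheese'] (min_width=9, slack=6)
Total lines: 6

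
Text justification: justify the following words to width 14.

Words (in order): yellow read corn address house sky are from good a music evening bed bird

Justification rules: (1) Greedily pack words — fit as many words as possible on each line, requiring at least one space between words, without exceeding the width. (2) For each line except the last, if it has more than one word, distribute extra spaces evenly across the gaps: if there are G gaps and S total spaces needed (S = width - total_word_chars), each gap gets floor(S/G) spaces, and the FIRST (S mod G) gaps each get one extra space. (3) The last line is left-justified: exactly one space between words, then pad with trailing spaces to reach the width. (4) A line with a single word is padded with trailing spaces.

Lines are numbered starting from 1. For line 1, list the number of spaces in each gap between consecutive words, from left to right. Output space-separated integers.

Answer: 4

Derivation:
Line 1: ['yellow', 'read'] (min_width=11, slack=3)
Line 2: ['corn', 'address'] (min_width=12, slack=2)
Line 3: ['house', 'sky', 'are'] (min_width=13, slack=1)
Line 4: ['from', 'good', 'a'] (min_width=11, slack=3)
Line 5: ['music', 'evening'] (min_width=13, slack=1)
Line 6: ['bed', 'bird'] (min_width=8, slack=6)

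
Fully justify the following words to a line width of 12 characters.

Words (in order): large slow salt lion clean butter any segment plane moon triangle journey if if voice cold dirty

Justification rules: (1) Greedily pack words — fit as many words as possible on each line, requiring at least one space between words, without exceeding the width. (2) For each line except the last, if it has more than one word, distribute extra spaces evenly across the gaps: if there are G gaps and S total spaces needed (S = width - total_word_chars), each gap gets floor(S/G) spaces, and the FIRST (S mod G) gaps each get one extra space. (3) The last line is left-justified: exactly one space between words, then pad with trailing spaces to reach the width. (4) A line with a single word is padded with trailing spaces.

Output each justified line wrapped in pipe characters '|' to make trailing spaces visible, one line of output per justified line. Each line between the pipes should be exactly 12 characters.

Line 1: ['large', 'slow'] (min_width=10, slack=2)
Line 2: ['salt', 'lion'] (min_width=9, slack=3)
Line 3: ['clean', 'butter'] (min_width=12, slack=0)
Line 4: ['any', 'segment'] (min_width=11, slack=1)
Line 5: ['plane', 'moon'] (min_width=10, slack=2)
Line 6: ['triangle'] (min_width=8, slack=4)
Line 7: ['journey', 'if'] (min_width=10, slack=2)
Line 8: ['if', 'voice'] (min_width=8, slack=4)
Line 9: ['cold', 'dirty'] (min_width=10, slack=2)

Answer: |large   slow|
|salt    lion|
|clean butter|
|any  segment|
|plane   moon|
|triangle    |
|journey   if|
|if     voice|
|cold dirty  |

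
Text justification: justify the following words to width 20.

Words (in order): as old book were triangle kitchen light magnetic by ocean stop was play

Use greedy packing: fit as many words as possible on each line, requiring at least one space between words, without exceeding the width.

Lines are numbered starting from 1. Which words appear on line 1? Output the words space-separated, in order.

Line 1: ['as', 'old', 'book', 'were'] (min_width=16, slack=4)
Line 2: ['triangle', 'kitchen'] (min_width=16, slack=4)
Line 3: ['light', 'magnetic', 'by'] (min_width=17, slack=3)
Line 4: ['ocean', 'stop', 'was', 'play'] (min_width=19, slack=1)

Answer: as old book were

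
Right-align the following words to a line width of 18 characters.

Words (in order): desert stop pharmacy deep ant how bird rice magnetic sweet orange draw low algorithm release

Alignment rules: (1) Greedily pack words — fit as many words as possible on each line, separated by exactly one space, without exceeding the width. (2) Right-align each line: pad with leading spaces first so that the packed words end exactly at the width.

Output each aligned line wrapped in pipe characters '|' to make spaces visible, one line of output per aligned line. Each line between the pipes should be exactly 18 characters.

Line 1: ['desert', 'stop'] (min_width=11, slack=7)
Line 2: ['pharmacy', 'deep', 'ant'] (min_width=17, slack=1)
Line 3: ['how', 'bird', 'rice'] (min_width=13, slack=5)
Line 4: ['magnetic', 'sweet'] (min_width=14, slack=4)
Line 5: ['orange', 'draw', 'low'] (min_width=15, slack=3)
Line 6: ['algorithm', 'release'] (min_width=17, slack=1)

Answer: |       desert stop|
| pharmacy deep ant|
|     how bird rice|
|    magnetic sweet|
|   orange draw low|
| algorithm release|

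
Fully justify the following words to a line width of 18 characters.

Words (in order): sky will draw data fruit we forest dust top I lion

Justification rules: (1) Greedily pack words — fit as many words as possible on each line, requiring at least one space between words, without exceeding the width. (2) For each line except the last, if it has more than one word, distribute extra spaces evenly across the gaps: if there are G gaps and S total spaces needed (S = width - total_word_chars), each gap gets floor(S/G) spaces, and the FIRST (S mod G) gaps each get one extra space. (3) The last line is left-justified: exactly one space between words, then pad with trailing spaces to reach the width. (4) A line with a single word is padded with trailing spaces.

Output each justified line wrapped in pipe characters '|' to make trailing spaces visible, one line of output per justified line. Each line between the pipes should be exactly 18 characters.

Answer: |sky will draw data|
|fruit   we  forest|
|dust top I lion   |

Derivation:
Line 1: ['sky', 'will', 'draw', 'data'] (min_width=18, slack=0)
Line 2: ['fruit', 'we', 'forest'] (min_width=15, slack=3)
Line 3: ['dust', 'top', 'I', 'lion'] (min_width=15, slack=3)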